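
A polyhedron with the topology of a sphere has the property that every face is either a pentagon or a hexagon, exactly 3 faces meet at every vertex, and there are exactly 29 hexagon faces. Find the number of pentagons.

12

Let x be the number of pentagons; then F = 29 + x.
Edge–face incidences: 2E = 6·29 + 5·x = 174 + 5x.
Every vertex has degree 3, so 3V = 2E.
Euler: V − E + F = 2 ⇒ (2E)/3 − E + (29 + x) = 2.
Multiply by 6: 2·(2E) − 3·(2E) + 6·(29 + x) = 12, i.e. 174 + 6x − (174 + 5x) = 12.
Collecting terms: x = 12.
Then 2E = 174 + 5·12 = 234, so E = 117, V = 2E/3 = 78, F = 29 + 12 = 41.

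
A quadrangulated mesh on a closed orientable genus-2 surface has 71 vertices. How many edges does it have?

146

χ = 2 − 2·2 = -2, and every face is a square so 4F = 2E.
V − E + F = -2 with E = 4F/2 gives 71 − (4/2 − 1)·F = -2, so F = 73 and E = 146.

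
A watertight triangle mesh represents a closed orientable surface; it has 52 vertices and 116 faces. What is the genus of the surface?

4

Every face is a triangle, so 2E = 3·116 = 348, giving E = 174.
χ = V − E + F = 52 − 174 + 116 = -6.
For a closed orientable surface χ = 2 − 2g, so g = (2 − (-6))/2 = 4.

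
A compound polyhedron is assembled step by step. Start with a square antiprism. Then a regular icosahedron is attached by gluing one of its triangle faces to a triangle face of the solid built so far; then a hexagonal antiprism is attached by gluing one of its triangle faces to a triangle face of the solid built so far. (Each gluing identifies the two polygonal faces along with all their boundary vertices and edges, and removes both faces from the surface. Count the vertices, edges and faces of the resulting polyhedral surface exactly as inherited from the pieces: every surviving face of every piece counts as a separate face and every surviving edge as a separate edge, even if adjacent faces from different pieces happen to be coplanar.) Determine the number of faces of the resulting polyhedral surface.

A square antiprism: V=8, E=16, F=10.
Attach a regular icosahedron (V=12, E=30, F=20) along a 3-gon: merge 3 vertices and 3 edges, delete both glued faces → V=17, E=43, F=28.
Attach a hexagonal antiprism (V=12, E=24, F=14) along a 3-gon: merge 3 vertices and 3 edges, delete both glued faces → V=26, E=64, F=40.
Check: V − E + F = 26 − 64 + 40 = 2.

40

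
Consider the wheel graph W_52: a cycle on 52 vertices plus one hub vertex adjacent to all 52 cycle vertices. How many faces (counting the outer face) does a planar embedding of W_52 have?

53

W_52 has V = 52 + 1 = 53 vertices and E = 2·52 = 104 edges.
By Euler's formula F = 2 − V + E = 2 − 53 + 104 = 53.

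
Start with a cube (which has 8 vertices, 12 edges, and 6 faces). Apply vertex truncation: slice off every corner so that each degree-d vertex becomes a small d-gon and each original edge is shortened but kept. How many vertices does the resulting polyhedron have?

24

Truncation replaces each original edge-end by a new vertex, so V′ = 2E = 24.
Each original edge survives, and each old vertex of degree d contributes d new edges; summing degrees gives Σd = 2E, so E′ = E + 2E = 3E = 36.
Each original face survives and each original vertex becomes one new face: F′ = F + V = 14.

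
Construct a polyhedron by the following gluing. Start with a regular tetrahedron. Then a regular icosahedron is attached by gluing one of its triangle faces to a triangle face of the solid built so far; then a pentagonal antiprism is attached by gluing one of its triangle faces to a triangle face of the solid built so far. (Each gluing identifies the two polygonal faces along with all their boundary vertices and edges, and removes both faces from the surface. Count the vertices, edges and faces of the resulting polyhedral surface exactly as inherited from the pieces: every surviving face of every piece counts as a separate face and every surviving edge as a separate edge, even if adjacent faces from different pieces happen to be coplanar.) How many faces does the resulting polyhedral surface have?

32

A regular tetrahedron: V=4, E=6, F=4.
Attach a regular icosahedron (V=12, E=30, F=20) along a 3-gon: merge 3 vertices and 3 edges, delete both glued faces → V=13, E=33, F=22.
Attach a pentagonal antiprism (V=10, E=20, F=12) along a 3-gon: merge 3 vertices and 3 edges, delete both glued faces → V=20, E=50, F=32.
Check: V − E + F = 20 − 50 + 32 = 2.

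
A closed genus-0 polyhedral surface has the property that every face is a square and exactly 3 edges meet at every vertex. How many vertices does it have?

8

Each face has 4 edges and each edge borders two faces, so 2E = 4F.
Each vertex has degree 3, so 3V = 2E and hence V = 4F/3.
Euler: V − E + F = 2 ⇒ (4F/3) − (4F/2) + F = 2.
Multiply by 6: (8 − 12 + 6)F = 12, i.e. 2F = 12.
So F = 6, E = 4·6/2 = 12, V = 4·6/3 = 8.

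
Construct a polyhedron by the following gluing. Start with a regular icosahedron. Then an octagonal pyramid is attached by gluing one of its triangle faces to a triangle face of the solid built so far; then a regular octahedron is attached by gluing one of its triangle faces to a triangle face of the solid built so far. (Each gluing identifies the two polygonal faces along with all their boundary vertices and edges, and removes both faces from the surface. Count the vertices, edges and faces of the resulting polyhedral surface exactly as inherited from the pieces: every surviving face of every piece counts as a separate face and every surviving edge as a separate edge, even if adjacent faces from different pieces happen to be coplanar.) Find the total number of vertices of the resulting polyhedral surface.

A regular icosahedron: V=12, E=30, F=20.
Attach an octagonal pyramid (V=9, E=16, F=9) along a 3-gon: merge 3 vertices and 3 edges, delete both glued faces → V=18, E=43, F=27.
Attach a regular octahedron (V=6, E=12, F=8) along a 3-gon: merge 3 vertices and 3 edges, delete both glued faces → V=21, E=52, F=33.
Check: V − E + F = 21 − 52 + 33 = 2.

21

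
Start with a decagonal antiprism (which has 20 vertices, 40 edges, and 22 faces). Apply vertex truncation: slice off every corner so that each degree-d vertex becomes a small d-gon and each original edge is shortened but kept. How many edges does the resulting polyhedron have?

Truncation replaces each original edge-end by a new vertex, so V′ = 2E = 80.
Each original edge survives, and each old vertex of degree d contributes d new edges; summing degrees gives Σd = 2E, so E′ = E + 2E = 3E = 120.
Each original face survives and each original vertex becomes one new face: F′ = F + V = 42.

120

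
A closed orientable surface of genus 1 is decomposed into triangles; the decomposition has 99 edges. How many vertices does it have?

χ = 2 − 2·1 = 0, and every face is a triangle so 3F = 2E.
F = 2E/3 = 66. Then V = 0 + E − F = 0 + 99 − 66 = 33.

33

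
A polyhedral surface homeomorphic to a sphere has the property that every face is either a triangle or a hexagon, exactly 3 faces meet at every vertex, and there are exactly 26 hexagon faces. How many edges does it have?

84

Let x be the number of triangles; then F = 26 + x.
Edge–face incidences: 2E = 6·26 + 3·x = 156 + 3x.
Every vertex has degree 3, so 3V = 2E.
Euler: V − E + F = 2 ⇒ (2E)/3 − E + (26 + x) = 2.
Multiply by 6: 2·(2E) − 3·(2E) + 6·(26 + x) = 12, i.e. 156 + 6x − (156 + 3x) = 12.
Collecting terms: 3x = 12, so x = 4.
Then 2E = 156 + 3·4 = 168, so E = 84, V = 2E/3 = 56, F = 26 + 4 = 30.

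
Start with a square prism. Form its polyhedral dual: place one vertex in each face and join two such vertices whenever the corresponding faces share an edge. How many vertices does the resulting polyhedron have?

The base solid has V = 8, E = 12, F = 6.
The dual swaps V and F and preserves E: V′ = F = 6, E′ = E = 12, F′ = V = 8.

6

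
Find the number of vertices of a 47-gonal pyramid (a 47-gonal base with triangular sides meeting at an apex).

48

A pyramid on an n-gon base has one n-gon and n triangles: V = 47 + 1 = 48, E = 2·47 = 94, F = 47 + 1 = 48.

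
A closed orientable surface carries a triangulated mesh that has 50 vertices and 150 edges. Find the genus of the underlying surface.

Every face is a triangle and each edge borders two faces, so 3F = 2·150, giving F = 100.
χ = V − E + F = 50 − 150 + 100 = 0.
For a closed orientable surface χ = 2 − 2g, so g = (2 − (0))/2 = 1.

1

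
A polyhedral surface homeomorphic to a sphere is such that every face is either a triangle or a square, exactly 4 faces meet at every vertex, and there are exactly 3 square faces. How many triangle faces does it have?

8

Let x be the number of triangles; then F = 3 + x.
Edge–face incidences: 2E = 4·3 + 3·x = 12 + 3x.
Every vertex has degree 4, so 4V = 2E.
Euler: V − E + F = 2 ⇒ (2E)/4 − E + (3 + x) = 2.
Multiply by 8: 2·(2E) − 4·(2E) + 8·(3 + x) = 16, i.e. 24 + 8x − 2·(12 + 3x) = 16.
Collecting terms: 2x = 16, so x = 8.
Then 2E = 12 + 3·8 = 36, so E = 18, V = 2E/4 = 9, F = 3 + 8 = 11.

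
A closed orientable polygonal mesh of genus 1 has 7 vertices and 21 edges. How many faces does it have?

14

For a closed orientable surface of genus 1, χ = 2 − 2·1 = 0.
F = 0 − V + E = 0 − 7 + 21 = 14.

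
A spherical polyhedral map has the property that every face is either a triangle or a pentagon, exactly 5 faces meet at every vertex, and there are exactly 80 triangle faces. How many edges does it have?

Let x be the number of pentagons; then F = 80 + x.
Edge–face incidences: 2E = 3·80 + 5·x = 240 + 5x.
Every vertex has degree 5, so 5V = 2E.
Euler: V − E + F = 2 ⇒ (2E)/5 − E + (80 + x) = 2.
Multiply by 10: 2·(2E) − 5·(2E) + 10·(80 + x) = 20, i.e. 800 + 10x − 3·(240 + 5x) = 20.
Collecting terms: −5x + 80 = 20, so −5x = −60, so x = 12.
Then 2E = 240 + 5·12 = 300, so E = 150, V = 2E/5 = 60, F = 80 + 12 = 92.

150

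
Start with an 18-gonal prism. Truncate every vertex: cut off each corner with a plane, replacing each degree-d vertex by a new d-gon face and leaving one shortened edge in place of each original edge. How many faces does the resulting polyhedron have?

The base solid has V = 36, E = 54, F = 20.
Truncation replaces each original edge-end by a new vertex, so V′ = 2E = 108.
Each original edge survives, and each old vertex of degree d contributes d new edges; summing degrees gives Σd = 2E, so E′ = E + 2E = 3E = 162.
Each original face survives and each original vertex becomes one new face: F′ = F + V = 56.

56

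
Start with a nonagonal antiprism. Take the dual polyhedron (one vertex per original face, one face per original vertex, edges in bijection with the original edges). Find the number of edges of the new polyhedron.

36

The base solid has V = 18, E = 36, F = 20.
The dual swaps V and F and preserves E: V′ = F = 20, E′ = E = 36, F′ = V = 18.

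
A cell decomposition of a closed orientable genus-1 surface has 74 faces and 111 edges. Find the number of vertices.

37

For a closed orientable surface of genus 1, χ = 2 − 2·1 = 0.
V = 0 + E − F = 0 + 111 − 74 = 37.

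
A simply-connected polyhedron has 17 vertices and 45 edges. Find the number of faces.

Here V − E + F = 2.
F = 2 − V + E = 2 − 17 + 45 = 30.

30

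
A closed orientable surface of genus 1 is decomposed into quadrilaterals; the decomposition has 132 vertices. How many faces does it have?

132

χ = 2 − 2·1 = 0, and every face is a square so 4F = 2E.
V − E + F = 0 with E = 4F/2 gives 132 − (4/2 − 1)·F = 0, so F = 132 and E = 264.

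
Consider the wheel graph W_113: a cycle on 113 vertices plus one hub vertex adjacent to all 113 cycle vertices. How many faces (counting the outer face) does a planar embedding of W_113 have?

W_113 has V = 113 + 1 = 114 vertices and E = 2·113 = 226 edges.
By Euler's formula F = 2 − V + E = 2 − 114 + 226 = 114.

114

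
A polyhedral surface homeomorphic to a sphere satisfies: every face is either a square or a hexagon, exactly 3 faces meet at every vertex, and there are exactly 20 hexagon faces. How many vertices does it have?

Let x be the number of squares; then F = 20 + x.
Edge–face incidences: 2E = 6·20 + 4·x = 120 + 4x.
Every vertex has degree 3, so 3V = 2E.
Euler: V − E + F = 2 ⇒ (2E)/3 − E + (20 + x) = 2.
Multiply by 6: 2·(2E) − 3·(2E) + 6·(20 + x) = 12, i.e. 120 + 6x − (120 + 4x) = 12.
Collecting terms: 2x = 12, so x = 6.
Then 2E = 120 + 4·6 = 144, so E = 72, V = 2E/3 = 48, F = 20 + 6 = 26.

48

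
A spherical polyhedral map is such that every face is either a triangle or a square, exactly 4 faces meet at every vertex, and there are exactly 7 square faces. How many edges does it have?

Let x be the number of triangles; then F = 7 + x.
Edge–face incidences: 2E = 4·7 + 3·x = 28 + 3x.
Every vertex has degree 4, so 4V = 2E.
Euler: V − E + F = 2 ⇒ (2E)/4 − E + (7 + x) = 2.
Multiply by 8: 2·(2E) − 4·(2E) + 8·(7 + x) = 16, i.e. 56 + 8x − 2·(28 + 3x) = 16.
Collecting terms: 2x = 16, so x = 8.
Then 2E = 28 + 3·8 = 52, so E = 26, V = 2E/4 = 13, F = 7 + 8 = 15.

26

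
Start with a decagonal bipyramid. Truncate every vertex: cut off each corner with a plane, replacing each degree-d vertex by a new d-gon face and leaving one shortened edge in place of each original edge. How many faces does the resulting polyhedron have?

32

The base solid has V = 12, E = 30, F = 20.
Truncation replaces each original edge-end by a new vertex, so V′ = 2E = 60.
Each original edge survives, and each old vertex of degree d contributes d new edges; summing degrees gives Σd = 2E, so E′ = E + 2E = 3E = 90.
Each original face survives and each original vertex becomes one new face: F′ = F + V = 32.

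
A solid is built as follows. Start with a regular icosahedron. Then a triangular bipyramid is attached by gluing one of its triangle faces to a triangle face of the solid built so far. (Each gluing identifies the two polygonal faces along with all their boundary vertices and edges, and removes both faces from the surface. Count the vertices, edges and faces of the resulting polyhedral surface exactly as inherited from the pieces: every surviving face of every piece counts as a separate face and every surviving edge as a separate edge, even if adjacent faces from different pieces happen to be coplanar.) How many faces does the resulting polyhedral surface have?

24

A regular icosahedron: V=12, E=30, F=20.
Attach a triangular bipyramid (V=5, E=9, F=6) along a 3-gon: merge 3 vertices and 3 edges, delete both glued faces → V=14, E=36, F=24.
Check: V − E + F = 14 − 36 + 24 = 2.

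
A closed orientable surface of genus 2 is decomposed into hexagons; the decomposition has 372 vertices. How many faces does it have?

χ = 2 − 2·2 = -2, and every face is a hexagon so 6F = 2E.
V − E + F = -2 with E = 6F/2 gives 372 − (6/2 − 1)·F = -2, so F = 187 and E = 561.

187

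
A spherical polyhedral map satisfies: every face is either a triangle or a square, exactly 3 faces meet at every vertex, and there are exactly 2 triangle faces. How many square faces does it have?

3

Let x be the number of squares; then F = 2 + x.
Edge–face incidences: 2E = 3·2 + 4·x = 6 + 4x.
Every vertex has degree 3, so 3V = 2E.
Euler: V − E + F = 2 ⇒ (2E)/3 − E + (2 + x) = 2.
Multiply by 6: 2·(2E) − 3·(2E) + 6·(2 + x) = 12, i.e. 12 + 6x − (6 + 4x) = 12.
Collecting terms: 2x + 6 = 12, so 2x = 6, so x = 3.
Then 2E = 6 + 4·3 = 18, so E = 9, V = 2E/3 = 6, F = 2 + 3 = 5.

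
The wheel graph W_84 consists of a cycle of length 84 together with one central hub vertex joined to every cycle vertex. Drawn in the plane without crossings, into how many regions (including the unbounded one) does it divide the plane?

W_84 has V = 84 + 1 = 85 vertices and E = 2·84 = 168 edges.
By Euler's formula F = 2 − V + E = 2 − 85 + 168 = 85.

85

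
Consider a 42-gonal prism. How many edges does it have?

A prism on an n-gon has two n-gon bases and n rectangular sides: V = 2·42 = 84, E = 3·42 = 126, F = 42 + 2 = 44.

126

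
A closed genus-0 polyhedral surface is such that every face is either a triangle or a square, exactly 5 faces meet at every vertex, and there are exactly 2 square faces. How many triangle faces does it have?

24

Let x be the number of triangles; then F = 2 + x.
Edge–face incidences: 2E = 4·2 + 3·x = 8 + 3x.
Every vertex has degree 5, so 5V = 2E.
Euler: V − E + F = 2 ⇒ (2E)/5 − E + (2 + x) = 2.
Multiply by 10: 2·(2E) − 5·(2E) + 10·(2 + x) = 20, i.e. 20 + 10x − 3·(8 + 3x) = 20.
Collecting terms: x − 4 = 20, so x = 24.
Then 2E = 8 + 3·24 = 80, so E = 40, V = 2E/5 = 16, F = 2 + 24 = 26.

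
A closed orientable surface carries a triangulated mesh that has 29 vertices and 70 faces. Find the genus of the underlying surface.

Every face is a triangle, so 2E = 3·70 = 210, giving E = 105.
χ = V − E + F = 29 − 105 + 70 = -6.
For a closed orientable surface χ = 2 − 2g, so g = (2 − (-6))/2 = 4.

4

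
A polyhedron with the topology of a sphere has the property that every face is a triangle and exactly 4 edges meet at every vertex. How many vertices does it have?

6

Each face has 3 edges and each edge borders two faces, so 2E = 3F.
Each vertex has degree 4, so 4V = 2E and hence V = 3F/4.
Euler: V − E + F = 2 ⇒ (3F/4) − (3F/2) + F = 2.
Multiply by 8: (6 − 12 + 8)F = 16, i.e. 2F = 16.
So F = 8, E = 3·8/2 = 12, V = 3·8/4 = 6.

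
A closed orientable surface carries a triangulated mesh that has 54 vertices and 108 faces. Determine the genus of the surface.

Every face is a triangle, so 2E = 3·108 = 324, giving E = 162.
χ = V − E + F = 54 − 162 + 108 = 0.
For a closed orientable surface χ = 2 − 2g, so g = (2 − (0))/2 = 1.

1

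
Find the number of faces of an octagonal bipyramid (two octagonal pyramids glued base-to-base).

A bipyramid over an n-gon has 2n triangular faces and n + 2 vertices: V = 8 + 2 = 10, E = 3·8 = 24, F = 2·8 = 16.

16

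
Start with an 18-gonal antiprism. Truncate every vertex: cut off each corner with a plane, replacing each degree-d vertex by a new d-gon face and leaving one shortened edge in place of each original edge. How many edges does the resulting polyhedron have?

The base solid has V = 36, E = 72, F = 38.
Truncation replaces each original edge-end by a new vertex, so V′ = 2E = 144.
Each original edge survives, and each old vertex of degree d contributes d new edges; summing degrees gives Σd = 2E, so E′ = E + 2E = 3E = 216.
Each original face survives and each original vertex becomes one new face: F′ = F + V = 74.

216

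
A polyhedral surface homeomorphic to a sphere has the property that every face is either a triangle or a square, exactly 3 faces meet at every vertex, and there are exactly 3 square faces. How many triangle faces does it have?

Let x be the number of triangles; then F = 3 + x.
Edge–face incidences: 2E = 4·3 + 3·x = 12 + 3x.
Every vertex has degree 3, so 3V = 2E.
Euler: V − E + F = 2 ⇒ (2E)/3 − E + (3 + x) = 2.
Multiply by 6: 2·(2E) − 3·(2E) + 6·(3 + x) = 12, i.e. 18 + 6x − (12 + 3x) = 12.
Collecting terms: 3x + 6 = 12, so 3x = 6, so x = 2.
Then 2E = 12 + 3·2 = 18, so E = 9, V = 2E/3 = 6, F = 3 + 2 = 5.

2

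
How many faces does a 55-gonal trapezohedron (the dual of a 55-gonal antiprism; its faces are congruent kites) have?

110

The n-trapezohedron (dual of the n-antiprism) has V = 2·55 + 2 = 112, E = 4·55 = 220, F = 2·55 = 110.
Check: V − E + F = 112 − 220 + 110 = 2.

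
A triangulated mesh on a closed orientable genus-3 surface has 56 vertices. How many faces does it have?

χ = 2 − 2·3 = -4, and every face is a triangle so 3F = 2E.
V − E + F = -4 with E = 3F/2 gives 56 − (3/2 − 1)·F = -4, so F = 120 and E = 180.

120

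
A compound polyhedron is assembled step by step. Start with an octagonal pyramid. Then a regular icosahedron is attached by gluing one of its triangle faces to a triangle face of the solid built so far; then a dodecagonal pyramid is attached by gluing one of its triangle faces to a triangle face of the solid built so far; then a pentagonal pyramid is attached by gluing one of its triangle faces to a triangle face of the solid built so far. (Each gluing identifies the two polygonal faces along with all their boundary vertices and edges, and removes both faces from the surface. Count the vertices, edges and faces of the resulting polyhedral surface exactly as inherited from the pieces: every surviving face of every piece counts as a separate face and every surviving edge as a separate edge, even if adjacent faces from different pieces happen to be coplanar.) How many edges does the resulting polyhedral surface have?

71

An octagonal pyramid: V=9, E=16, F=9.
Attach a regular icosahedron (V=12, E=30, F=20) along a 3-gon: merge 3 vertices and 3 edges, delete both glued faces → V=18, E=43, F=27.
Attach a dodecagonal pyramid (V=13, E=24, F=13) along a 3-gon: merge 3 vertices and 3 edges, delete both glued faces → V=28, E=64, F=38.
Attach a pentagonal pyramid (V=6, E=10, F=6) along a 3-gon: merge 3 vertices and 3 edges, delete both glued faces → V=31, E=71, F=42.
Check: V − E + F = 31 − 71 + 42 = 2.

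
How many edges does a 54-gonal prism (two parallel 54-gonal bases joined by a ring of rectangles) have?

162

A prism on an n-gon has two n-gon bases and n rectangular sides: V = 2·54 = 108, E = 3·54 = 162, F = 54 + 2 = 56.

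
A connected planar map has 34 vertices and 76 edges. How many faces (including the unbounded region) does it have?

44

Euler's formula for a connected plane graph: V − E + F = 2, so F = 2 − 34 + 76 = 44.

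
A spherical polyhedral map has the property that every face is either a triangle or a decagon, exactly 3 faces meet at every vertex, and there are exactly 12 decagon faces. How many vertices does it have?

60

Let x be the number of triangles; then F = 12 + x.
Edge–face incidences: 2E = 10·12 + 3·x = 120 + 3x.
Every vertex has degree 3, so 3V = 2E.
Euler: V − E + F = 2 ⇒ (2E)/3 − E + (12 + x) = 2.
Multiply by 6: 2·(2E) − 3·(2E) + 6·(12 + x) = 12, i.e. 72 + 6x − (120 + 3x) = 12.
Collecting terms: 3x − 48 = 12, so 3x = 60, so x = 20.
Then 2E = 120 + 3·20 = 180, so E = 90, V = 2E/3 = 60, F = 12 + 20 = 32.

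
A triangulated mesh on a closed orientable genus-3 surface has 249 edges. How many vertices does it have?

χ = 2 − 2·3 = -4, and every face is a triangle so 3F = 2E.
F = 2E/3 = 166. Then V = -4 + E − F = -4 + 249 − 166 = 79.

79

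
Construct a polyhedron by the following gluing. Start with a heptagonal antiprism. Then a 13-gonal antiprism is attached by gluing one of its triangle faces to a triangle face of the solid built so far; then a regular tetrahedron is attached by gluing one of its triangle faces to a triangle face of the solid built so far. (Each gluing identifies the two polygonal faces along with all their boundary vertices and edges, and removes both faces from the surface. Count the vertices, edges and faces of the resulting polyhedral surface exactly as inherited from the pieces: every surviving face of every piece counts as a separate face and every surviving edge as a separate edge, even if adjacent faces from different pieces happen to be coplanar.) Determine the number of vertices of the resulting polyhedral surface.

38

A heptagonal antiprism: V=14, E=28, F=16.
Attach a 13-gonal antiprism (V=26, E=52, F=28) along a 3-gon: merge 3 vertices and 3 edges, delete both glued faces → V=37, E=77, F=42.
Attach a regular tetrahedron (V=4, E=6, F=4) along a 3-gon: merge 3 vertices and 3 edges, delete both glued faces → V=38, E=80, F=44.
Check: V − E + F = 38 − 80 + 44 = 2.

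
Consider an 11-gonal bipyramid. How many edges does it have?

33

A bipyramid over an n-gon has 2n triangular faces and n + 2 vertices: V = 11 + 2 = 13, E = 3·11 = 33, F = 2·11 = 22.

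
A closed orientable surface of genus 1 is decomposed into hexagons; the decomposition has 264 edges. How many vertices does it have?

176

χ = 2 − 2·1 = 0, and every face is a hexagon so 6F = 2E.
F = 2E/6 = 88. Then V = 0 + E − F = 0 + 264 − 88 = 176.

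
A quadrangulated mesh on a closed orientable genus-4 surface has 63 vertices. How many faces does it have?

69

χ = 2 − 2·4 = -6, and every face is a square so 4F = 2E.
V − E + F = -6 with E = 4F/2 gives 63 − (4/2 − 1)·F = -6, so F = 69 and E = 138.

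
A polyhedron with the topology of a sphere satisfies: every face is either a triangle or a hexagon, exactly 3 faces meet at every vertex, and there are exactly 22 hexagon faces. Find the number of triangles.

4

Let x be the number of triangles; then F = 22 + x.
Edge–face incidences: 2E = 6·22 + 3·x = 132 + 3x.
Every vertex has degree 3, so 3V = 2E.
Euler: V − E + F = 2 ⇒ (2E)/3 − E + (22 + x) = 2.
Multiply by 6: 2·(2E) − 3·(2E) + 6·(22 + x) = 12, i.e. 132 + 6x − (132 + 3x) = 12.
Collecting terms: 3x = 12, so x = 4.
Then 2E = 132 + 3·4 = 144, so E = 72, V = 2E/3 = 48, F = 22 + 4 = 26.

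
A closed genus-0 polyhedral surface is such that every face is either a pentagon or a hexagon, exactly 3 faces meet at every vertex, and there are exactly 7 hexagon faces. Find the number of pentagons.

12

Let x be the number of pentagons; then F = 7 + x.
Edge–face incidences: 2E = 6·7 + 5·x = 42 + 5x.
Every vertex has degree 3, so 3V = 2E.
Euler: V − E + F = 2 ⇒ (2E)/3 − E + (7 + x) = 2.
Multiply by 6: 2·(2E) − 3·(2E) + 6·(7 + x) = 12, i.e. 42 + 6x − (42 + 5x) = 12.
Collecting terms: x = 12.
Then 2E = 42 + 5·12 = 102, so E = 51, V = 2E/3 = 34, F = 7 + 12 = 19.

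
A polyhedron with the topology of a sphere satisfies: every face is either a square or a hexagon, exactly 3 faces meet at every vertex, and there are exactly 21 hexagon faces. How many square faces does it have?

Let x be the number of squares; then F = 21 + x.
Edge–face incidences: 2E = 6·21 + 4·x = 126 + 4x.
Every vertex has degree 3, so 3V = 2E.
Euler: V − E + F = 2 ⇒ (2E)/3 − E + (21 + x) = 2.
Multiply by 6: 2·(2E) − 3·(2E) + 6·(21 + x) = 12, i.e. 126 + 6x − (126 + 4x) = 12.
Collecting terms: 2x = 12, so x = 6.
Then 2E = 126 + 4·6 = 150, so E = 75, V = 2E/3 = 50, F = 21 + 6 = 27.

6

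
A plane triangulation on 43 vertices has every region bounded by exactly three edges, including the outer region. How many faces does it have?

In a plane triangulation 3F = 2E and V − E + F = 2, so F = 2V − 4 = 2·43 − 4 = 82.

82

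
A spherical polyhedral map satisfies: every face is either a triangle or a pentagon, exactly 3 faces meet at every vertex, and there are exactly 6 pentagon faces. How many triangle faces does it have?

2

Let x be the number of triangles; then F = 6 + x.
Edge–face incidences: 2E = 5·6 + 3·x = 30 + 3x.
Every vertex has degree 3, so 3V = 2E.
Euler: V − E + F = 2 ⇒ (2E)/3 − E + (6 + x) = 2.
Multiply by 6: 2·(2E) − 3·(2E) + 6·(6 + x) = 12, i.e. 36 + 6x − (30 + 3x) = 12.
Collecting terms: 3x + 6 = 12, so 3x = 6, so x = 2.
Then 2E = 30 + 3·2 = 36, so E = 18, V = 2E/3 = 12, F = 6 + 2 = 8.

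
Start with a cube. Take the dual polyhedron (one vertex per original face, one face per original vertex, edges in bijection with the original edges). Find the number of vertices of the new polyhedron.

The base solid has V = 8, E = 12, F = 6.
The dual swaps V and F and preserves E: V′ = F = 6, E′ = E = 12, F′ = V = 8.

6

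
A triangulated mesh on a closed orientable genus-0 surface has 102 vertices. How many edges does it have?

300

χ = 2 − 2·0 = 2, and every face is a triangle so 3F = 2E.
V − E + F = 2 with E = 3F/2 gives 102 − (3/2 − 1)·F = 2, so F = 200 and E = 300.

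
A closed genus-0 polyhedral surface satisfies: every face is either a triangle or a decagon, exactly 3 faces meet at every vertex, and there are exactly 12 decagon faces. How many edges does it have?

90

Let x be the number of triangles; then F = 12 + x.
Edge–face incidences: 2E = 10·12 + 3·x = 120 + 3x.
Every vertex has degree 3, so 3V = 2E.
Euler: V − E + F = 2 ⇒ (2E)/3 − E + (12 + x) = 2.
Multiply by 6: 2·(2E) − 3·(2E) + 6·(12 + x) = 12, i.e. 72 + 6x − (120 + 3x) = 12.
Collecting terms: 3x − 48 = 12, so 3x = 60, so x = 20.
Then 2E = 120 + 3·20 = 180, so E = 90, V = 2E/3 = 60, F = 12 + 20 = 32.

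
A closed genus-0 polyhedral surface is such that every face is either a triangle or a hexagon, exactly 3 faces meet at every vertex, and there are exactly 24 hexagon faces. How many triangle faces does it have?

4

Let x be the number of triangles; then F = 24 + x.
Edge–face incidences: 2E = 6·24 + 3·x = 144 + 3x.
Every vertex has degree 3, so 3V = 2E.
Euler: V − E + F = 2 ⇒ (2E)/3 − E + (24 + x) = 2.
Multiply by 6: 2·(2E) − 3·(2E) + 6·(24 + x) = 12, i.e. 144 + 6x − (144 + 3x) = 12.
Collecting terms: 3x = 12, so x = 4.
Then 2E = 144 + 3·4 = 156, so E = 78, V = 2E/3 = 52, F = 24 + 4 = 28.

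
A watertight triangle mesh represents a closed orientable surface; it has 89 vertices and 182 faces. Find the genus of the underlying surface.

Every face is a triangle, so 2E = 3·182 = 546, giving E = 273.
χ = V − E + F = 89 − 273 + 182 = -2.
For a closed orientable surface χ = 2 − 2g, so g = (2 − (-2))/2 = 2.

2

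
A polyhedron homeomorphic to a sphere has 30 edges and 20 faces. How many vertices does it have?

Here V − E + F = 2.
V = 2 + E − F = 2 + 30 − 20 = 12.

12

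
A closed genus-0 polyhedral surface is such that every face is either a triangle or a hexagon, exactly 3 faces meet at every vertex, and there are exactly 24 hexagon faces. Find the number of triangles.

4

Let x be the number of triangles; then F = 24 + x.
Edge–face incidences: 2E = 6·24 + 3·x = 144 + 3x.
Every vertex has degree 3, so 3V = 2E.
Euler: V − E + F = 2 ⇒ (2E)/3 − E + (24 + x) = 2.
Multiply by 6: 2·(2E) − 3·(2E) + 6·(24 + x) = 12, i.e. 144 + 6x − (144 + 3x) = 12.
Collecting terms: 3x = 12, so x = 4.
Then 2E = 144 + 3·4 = 156, so E = 78, V = 2E/3 = 52, F = 24 + 4 = 28.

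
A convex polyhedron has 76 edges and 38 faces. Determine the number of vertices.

40

Here V − E + F = 2.
V = 2 + E − F = 2 + 76 − 38 = 40.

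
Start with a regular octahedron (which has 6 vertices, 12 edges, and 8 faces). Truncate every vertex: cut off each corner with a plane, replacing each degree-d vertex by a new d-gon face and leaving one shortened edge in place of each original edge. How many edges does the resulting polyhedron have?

Truncation replaces each original edge-end by a new vertex, so V′ = 2E = 24.
Each original edge survives, and each old vertex of degree d contributes d new edges; summing degrees gives Σd = 2E, so E′ = E + 2E = 3E = 36.
Each original face survives and each original vertex becomes one new face: F′ = F + V = 14.

36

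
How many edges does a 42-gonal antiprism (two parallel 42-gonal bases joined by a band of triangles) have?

168

An antiprism on an n-gon has two n-gon caps and 2n triangles: V = 2·42 = 84, E = 4·42 = 168, F = 2·42 + 2 = 86.
Check: V − E + F = 84 − 168 + 86 = 2.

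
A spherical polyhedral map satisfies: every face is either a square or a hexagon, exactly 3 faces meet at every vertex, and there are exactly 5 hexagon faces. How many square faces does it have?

Let x be the number of squares; then F = 5 + x.
Edge–face incidences: 2E = 6·5 + 4·x = 30 + 4x.
Every vertex has degree 3, so 3V = 2E.
Euler: V − E + F = 2 ⇒ (2E)/3 − E + (5 + x) = 2.
Multiply by 6: 2·(2E) − 3·(2E) + 6·(5 + x) = 12, i.e. 30 + 6x − (30 + 4x) = 12.
Collecting terms: 2x = 12, so x = 6.
Then 2E = 30 + 4·6 = 54, so E = 27, V = 2E/3 = 18, F = 5 + 6 = 11.

6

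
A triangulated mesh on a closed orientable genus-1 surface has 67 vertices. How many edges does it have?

201

χ = 2 − 2·1 = 0, and every face is a triangle so 3F = 2E.
V − E + F = 0 with E = 3F/2 gives 67 − (3/2 − 1)·F = 0, so F = 134 and E = 201.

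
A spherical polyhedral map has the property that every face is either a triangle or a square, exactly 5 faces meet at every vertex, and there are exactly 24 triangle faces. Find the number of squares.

Let x be the number of squares; then F = 24 + x.
Edge–face incidences: 2E = 3·24 + 4·x = 72 + 4x.
Every vertex has degree 5, so 5V = 2E.
Euler: V − E + F = 2 ⇒ (2E)/5 − E + (24 + x) = 2.
Multiply by 10: 2·(2E) − 5·(2E) + 10·(24 + x) = 20, i.e. 240 + 10x − 3·(72 + 4x) = 20.
Collecting terms: −2x + 24 = 20, so −2x = −4, so x = 2.
Then 2E = 72 + 4·2 = 80, so E = 40, V = 2E/5 = 16, F = 24 + 2 = 26.

2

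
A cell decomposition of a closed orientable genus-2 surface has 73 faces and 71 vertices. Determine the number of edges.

146

For a closed orientable surface of genus 2, χ = 2 − 2·2 = -2.
E = V + F − (-2) = 71 + 73 − (-2) = 146.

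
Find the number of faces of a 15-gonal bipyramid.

A bipyramid over an n-gon has 2n triangular faces and n + 2 vertices: V = 15 + 2 = 17, E = 3·15 = 45, F = 2·15 = 30.

30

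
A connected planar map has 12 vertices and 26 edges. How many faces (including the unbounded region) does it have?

Euler's formula for a connected plane graph: V − E + F = 2, so F = 2 − 12 + 26 = 16.

16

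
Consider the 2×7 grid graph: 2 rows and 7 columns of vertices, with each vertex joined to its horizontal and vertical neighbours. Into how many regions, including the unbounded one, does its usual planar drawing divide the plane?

7

The grid has V = 2·7 = 14 vertices and E = 2·6 + 7·1 = 19 edges.
F = 2 − V + E = 2 − 14 + 19 = 7.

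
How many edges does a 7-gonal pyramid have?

A pyramid on an n-gon base has one n-gon and n triangles: V = 7 + 1 = 8, E = 2·7 = 14, F = 7 + 1 = 8.

14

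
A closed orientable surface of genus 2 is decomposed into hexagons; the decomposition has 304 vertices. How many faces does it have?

χ = 2 − 2·2 = -2, and every face is a hexagon so 6F = 2E.
V − E + F = -2 with E = 6F/2 gives 304 − (6/2 − 1)·F = -2, so F = 153 and E = 459.

153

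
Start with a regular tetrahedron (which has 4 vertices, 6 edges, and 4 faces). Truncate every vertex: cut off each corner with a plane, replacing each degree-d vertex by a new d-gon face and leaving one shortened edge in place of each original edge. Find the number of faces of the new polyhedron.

Truncation replaces each original edge-end by a new vertex, so V′ = 2E = 12.
Each original edge survives, and each old vertex of degree d contributes d new edges; summing degrees gives Σd = 2E, so E′ = E + 2E = 3E = 18.
Each original face survives and each original vertex becomes one new face: F′ = F + V = 8.

8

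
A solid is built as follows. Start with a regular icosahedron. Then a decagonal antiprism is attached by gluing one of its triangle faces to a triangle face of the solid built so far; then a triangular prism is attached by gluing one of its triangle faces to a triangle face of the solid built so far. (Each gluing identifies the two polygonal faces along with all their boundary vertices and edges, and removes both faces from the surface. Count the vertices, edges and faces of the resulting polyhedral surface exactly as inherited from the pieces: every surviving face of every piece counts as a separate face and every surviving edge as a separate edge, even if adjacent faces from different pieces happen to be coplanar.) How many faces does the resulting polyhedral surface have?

A regular icosahedron: V=12, E=30, F=20.
Attach a decagonal antiprism (V=20, E=40, F=22) along a 3-gon: merge 3 vertices and 3 edges, delete both glued faces → V=29, E=67, F=40.
Attach a triangular prism (V=6, E=9, F=5) along a 3-gon: merge 3 vertices and 3 edges, delete both glued faces → V=32, E=73, F=43.
Check: V − E + F = 32 − 73 + 43 = 2.

43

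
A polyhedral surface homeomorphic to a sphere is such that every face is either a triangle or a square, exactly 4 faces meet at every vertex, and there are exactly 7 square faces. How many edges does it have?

Let x be the number of triangles; then F = 7 + x.
Edge–face incidences: 2E = 4·7 + 3·x = 28 + 3x.
Every vertex has degree 4, so 4V = 2E.
Euler: V − E + F = 2 ⇒ (2E)/4 − E + (7 + x) = 2.
Multiply by 8: 2·(2E) − 4·(2E) + 8·(7 + x) = 16, i.e. 56 + 8x − 2·(28 + 3x) = 16.
Collecting terms: 2x = 16, so x = 8.
Then 2E = 28 + 3·8 = 52, so E = 26, V = 2E/4 = 13, F = 7 + 8 = 15.

26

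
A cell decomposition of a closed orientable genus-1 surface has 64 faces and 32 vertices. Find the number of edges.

96

For a closed orientable surface of genus 1, χ = 2 − 2·1 = 0.
E = V + F − (0) = 32 + 64 − (0) = 96.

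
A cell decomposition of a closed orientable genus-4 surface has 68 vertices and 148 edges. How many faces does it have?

74

For a closed orientable surface of genus 4, χ = 2 − 2·4 = -6.
F = -6 − V + E = -6 − 68 + 148 = 74.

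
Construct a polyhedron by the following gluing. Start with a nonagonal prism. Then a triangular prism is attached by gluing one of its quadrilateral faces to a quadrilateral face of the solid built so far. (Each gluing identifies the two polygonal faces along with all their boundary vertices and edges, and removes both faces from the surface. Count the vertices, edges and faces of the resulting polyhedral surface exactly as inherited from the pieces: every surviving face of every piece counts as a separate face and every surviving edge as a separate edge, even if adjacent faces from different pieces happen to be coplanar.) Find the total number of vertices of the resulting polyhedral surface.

A nonagonal prism: V=18, E=27, F=11.
Attach a triangular prism (V=6, E=9, F=5) along a 4-gon: merge 4 vertices and 4 edges, delete both glued faces → V=20, E=32, F=14.
Check: V − E + F = 20 − 32 + 14 = 2.

20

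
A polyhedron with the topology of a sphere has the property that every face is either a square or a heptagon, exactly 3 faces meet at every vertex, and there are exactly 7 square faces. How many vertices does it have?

Let x be the number of heptagons; then F = 7 + x.
Edge–face incidences: 2E = 4·7 + 7·x = 28 + 7x.
Every vertex has degree 3, so 3V = 2E.
Euler: V − E + F = 2 ⇒ (2E)/3 − E + (7 + x) = 2.
Multiply by 6: 2·(2E) − 3·(2E) + 6·(7 + x) = 12, i.e. 42 + 6x − (28 + 7x) = 12.
Collecting terms: −x + 14 = 12, so −x = −2, so x = 2.
Then 2E = 28 + 7·2 = 42, so E = 21, V = 2E/3 = 14, F = 7 + 2 = 9.

14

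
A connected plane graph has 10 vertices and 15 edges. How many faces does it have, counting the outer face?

Euler's formula for a connected plane graph: V − E + F = 2, so F = 2 − 10 + 15 = 7.

7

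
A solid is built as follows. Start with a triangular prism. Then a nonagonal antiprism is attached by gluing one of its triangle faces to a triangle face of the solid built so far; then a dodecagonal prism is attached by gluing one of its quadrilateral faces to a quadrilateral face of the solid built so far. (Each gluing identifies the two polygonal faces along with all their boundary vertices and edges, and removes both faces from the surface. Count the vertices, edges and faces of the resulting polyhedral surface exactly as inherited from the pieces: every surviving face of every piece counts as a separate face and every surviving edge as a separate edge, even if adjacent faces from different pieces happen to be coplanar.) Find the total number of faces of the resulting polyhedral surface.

A triangular prism: V=6, E=9, F=5.
Attach a nonagonal antiprism (V=18, E=36, F=20) along a 3-gon: merge 3 vertices and 3 edges, delete both glued faces → V=21, E=42, F=23.
Attach a dodecagonal prism (V=24, E=36, F=14) along a 4-gon: merge 4 vertices and 4 edges, delete both glued faces → V=41, E=74, F=35.
Check: V − E + F = 41 − 74 + 35 = 2.

35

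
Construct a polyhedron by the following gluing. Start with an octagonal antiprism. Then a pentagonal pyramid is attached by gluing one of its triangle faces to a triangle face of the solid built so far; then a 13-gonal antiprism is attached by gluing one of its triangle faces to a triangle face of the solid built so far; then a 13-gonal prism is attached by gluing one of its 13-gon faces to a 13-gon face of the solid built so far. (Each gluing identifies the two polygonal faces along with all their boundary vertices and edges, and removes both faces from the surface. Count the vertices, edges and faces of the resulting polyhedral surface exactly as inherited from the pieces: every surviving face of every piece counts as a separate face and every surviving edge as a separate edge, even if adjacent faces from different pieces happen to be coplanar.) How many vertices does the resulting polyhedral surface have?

55

An octagonal antiprism: V=16, E=32, F=18.
Attach a pentagonal pyramid (V=6, E=10, F=6) along a 3-gon: merge 3 vertices and 3 edges, delete both glued faces → V=19, E=39, F=22.
Attach a 13-gonal antiprism (V=26, E=52, F=28) along a 3-gon: merge 3 vertices and 3 edges, delete both glued faces → V=42, E=88, F=48.
Attach a 13-gonal prism (V=26, E=39, F=15) along a 13-gon: merge 13 vertices and 13 edges, delete both glued faces → V=55, E=114, F=61.
Check: V − E + F = 55 − 114 + 61 = 2.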